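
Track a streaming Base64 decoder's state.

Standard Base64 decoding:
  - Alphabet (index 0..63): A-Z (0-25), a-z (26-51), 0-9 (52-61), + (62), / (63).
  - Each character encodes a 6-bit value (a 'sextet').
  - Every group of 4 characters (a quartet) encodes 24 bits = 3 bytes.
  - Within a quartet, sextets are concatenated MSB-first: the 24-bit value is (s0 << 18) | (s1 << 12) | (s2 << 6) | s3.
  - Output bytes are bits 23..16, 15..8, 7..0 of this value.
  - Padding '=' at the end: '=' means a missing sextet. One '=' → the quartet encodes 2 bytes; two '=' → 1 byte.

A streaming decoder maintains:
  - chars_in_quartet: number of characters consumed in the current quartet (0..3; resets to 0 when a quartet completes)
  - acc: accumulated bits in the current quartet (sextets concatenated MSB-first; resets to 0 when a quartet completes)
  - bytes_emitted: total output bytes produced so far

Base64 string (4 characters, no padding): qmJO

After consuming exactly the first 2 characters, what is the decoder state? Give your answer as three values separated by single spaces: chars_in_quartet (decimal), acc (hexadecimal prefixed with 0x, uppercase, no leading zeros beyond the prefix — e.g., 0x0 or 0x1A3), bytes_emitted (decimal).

Answer: 2 0xAA6 0

Derivation:
After char 0 ('q'=42): chars_in_quartet=1 acc=0x2A bytes_emitted=0
After char 1 ('m'=38): chars_in_quartet=2 acc=0xAA6 bytes_emitted=0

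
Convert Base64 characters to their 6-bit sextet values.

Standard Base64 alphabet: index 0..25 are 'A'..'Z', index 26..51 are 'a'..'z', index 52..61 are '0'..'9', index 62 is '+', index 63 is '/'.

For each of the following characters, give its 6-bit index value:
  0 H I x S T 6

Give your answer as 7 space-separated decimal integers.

'0': 0..9 range, 52 + ord('0') − ord('0') = 52
'H': A..Z range, ord('H') − ord('A') = 7
'I': A..Z range, ord('I') − ord('A') = 8
'x': a..z range, 26 + ord('x') − ord('a') = 49
'S': A..Z range, ord('S') − ord('A') = 18
'T': A..Z range, ord('T') − ord('A') = 19
'6': 0..9 range, 52 + ord('6') − ord('0') = 58

Answer: 52 7 8 49 18 19 58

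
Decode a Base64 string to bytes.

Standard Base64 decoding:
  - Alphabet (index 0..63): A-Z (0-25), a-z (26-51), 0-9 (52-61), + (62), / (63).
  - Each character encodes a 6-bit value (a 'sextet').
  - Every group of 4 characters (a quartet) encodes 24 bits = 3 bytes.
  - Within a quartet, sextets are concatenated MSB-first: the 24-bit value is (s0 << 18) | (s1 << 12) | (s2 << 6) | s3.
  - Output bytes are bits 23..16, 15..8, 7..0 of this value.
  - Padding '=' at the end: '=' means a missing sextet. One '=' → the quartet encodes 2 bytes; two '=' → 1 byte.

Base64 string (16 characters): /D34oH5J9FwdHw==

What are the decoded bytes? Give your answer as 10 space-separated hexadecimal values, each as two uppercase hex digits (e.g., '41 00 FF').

Answer: FC 3D F8 A0 7E 49 F4 5C 1D 1F

Derivation:
After char 0 ('/'=63): chars_in_quartet=1 acc=0x3F bytes_emitted=0
After char 1 ('D'=3): chars_in_quartet=2 acc=0xFC3 bytes_emitted=0
After char 2 ('3'=55): chars_in_quartet=3 acc=0x3F0F7 bytes_emitted=0
After char 3 ('4'=56): chars_in_quartet=4 acc=0xFC3DF8 -> emit FC 3D F8, reset; bytes_emitted=3
After char 4 ('o'=40): chars_in_quartet=1 acc=0x28 bytes_emitted=3
After char 5 ('H'=7): chars_in_quartet=2 acc=0xA07 bytes_emitted=3
After char 6 ('5'=57): chars_in_quartet=3 acc=0x281F9 bytes_emitted=3
After char 7 ('J'=9): chars_in_quartet=4 acc=0xA07E49 -> emit A0 7E 49, reset; bytes_emitted=6
After char 8 ('9'=61): chars_in_quartet=1 acc=0x3D bytes_emitted=6
After char 9 ('F'=5): chars_in_quartet=2 acc=0xF45 bytes_emitted=6
After char 10 ('w'=48): chars_in_quartet=3 acc=0x3D170 bytes_emitted=6
After char 11 ('d'=29): chars_in_quartet=4 acc=0xF45C1D -> emit F4 5C 1D, reset; bytes_emitted=9
After char 12 ('H'=7): chars_in_quartet=1 acc=0x7 bytes_emitted=9
After char 13 ('w'=48): chars_in_quartet=2 acc=0x1F0 bytes_emitted=9
Padding '==': partial quartet acc=0x1F0 -> emit 1F; bytes_emitted=10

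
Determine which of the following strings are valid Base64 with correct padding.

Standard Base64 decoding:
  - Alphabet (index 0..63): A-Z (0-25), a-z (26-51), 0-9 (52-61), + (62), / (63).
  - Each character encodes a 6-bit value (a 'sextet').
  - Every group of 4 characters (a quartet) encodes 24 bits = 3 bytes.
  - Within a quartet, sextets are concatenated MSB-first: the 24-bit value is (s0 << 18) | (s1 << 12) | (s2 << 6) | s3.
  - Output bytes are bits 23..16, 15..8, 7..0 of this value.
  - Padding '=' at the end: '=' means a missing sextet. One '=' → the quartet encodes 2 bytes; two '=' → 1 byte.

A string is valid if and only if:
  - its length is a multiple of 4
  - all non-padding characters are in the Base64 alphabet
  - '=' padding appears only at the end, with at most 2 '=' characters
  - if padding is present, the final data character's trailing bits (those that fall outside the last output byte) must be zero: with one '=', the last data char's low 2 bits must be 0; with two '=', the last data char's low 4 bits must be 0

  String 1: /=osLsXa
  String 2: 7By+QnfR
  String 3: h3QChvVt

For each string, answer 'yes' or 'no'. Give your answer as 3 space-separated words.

Answer: no yes yes

Derivation:
String 1: '/=osLsXa' → invalid (bad char(s): ['=']; '=' in middle)
String 2: '7By+QnfR' → valid
String 3: 'h3QChvVt' → valid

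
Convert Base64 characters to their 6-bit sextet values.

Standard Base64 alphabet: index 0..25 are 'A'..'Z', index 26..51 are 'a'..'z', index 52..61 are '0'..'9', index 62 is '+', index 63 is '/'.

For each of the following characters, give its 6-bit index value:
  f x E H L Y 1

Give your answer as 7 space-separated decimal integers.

'f': a..z range, 26 + ord('f') − ord('a') = 31
'x': a..z range, 26 + ord('x') − ord('a') = 49
'E': A..Z range, ord('E') − ord('A') = 4
'H': A..Z range, ord('H') − ord('A') = 7
'L': A..Z range, ord('L') − ord('A') = 11
'Y': A..Z range, ord('Y') − ord('A') = 24
'1': 0..9 range, 52 + ord('1') − ord('0') = 53

Answer: 31 49 4 7 11 24 53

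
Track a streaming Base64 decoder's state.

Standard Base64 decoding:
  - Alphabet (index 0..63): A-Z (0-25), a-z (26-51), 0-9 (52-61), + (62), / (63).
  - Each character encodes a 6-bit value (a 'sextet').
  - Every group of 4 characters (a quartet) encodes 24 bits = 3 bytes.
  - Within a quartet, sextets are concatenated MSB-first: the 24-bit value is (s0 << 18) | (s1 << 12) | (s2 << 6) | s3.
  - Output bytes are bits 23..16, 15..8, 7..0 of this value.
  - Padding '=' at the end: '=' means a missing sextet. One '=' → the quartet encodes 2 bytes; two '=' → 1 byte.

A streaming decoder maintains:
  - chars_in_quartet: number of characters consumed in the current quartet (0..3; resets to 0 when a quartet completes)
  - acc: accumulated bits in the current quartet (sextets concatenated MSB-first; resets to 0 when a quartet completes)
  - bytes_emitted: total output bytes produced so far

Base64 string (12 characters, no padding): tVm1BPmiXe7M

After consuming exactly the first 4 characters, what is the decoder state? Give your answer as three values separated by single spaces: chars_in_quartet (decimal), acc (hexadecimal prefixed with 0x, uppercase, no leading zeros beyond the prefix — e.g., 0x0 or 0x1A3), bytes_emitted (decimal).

After char 0 ('t'=45): chars_in_quartet=1 acc=0x2D bytes_emitted=0
After char 1 ('V'=21): chars_in_quartet=2 acc=0xB55 bytes_emitted=0
After char 2 ('m'=38): chars_in_quartet=3 acc=0x2D566 bytes_emitted=0
After char 3 ('1'=53): chars_in_quartet=4 acc=0xB559B5 -> emit B5 59 B5, reset; bytes_emitted=3

Answer: 0 0x0 3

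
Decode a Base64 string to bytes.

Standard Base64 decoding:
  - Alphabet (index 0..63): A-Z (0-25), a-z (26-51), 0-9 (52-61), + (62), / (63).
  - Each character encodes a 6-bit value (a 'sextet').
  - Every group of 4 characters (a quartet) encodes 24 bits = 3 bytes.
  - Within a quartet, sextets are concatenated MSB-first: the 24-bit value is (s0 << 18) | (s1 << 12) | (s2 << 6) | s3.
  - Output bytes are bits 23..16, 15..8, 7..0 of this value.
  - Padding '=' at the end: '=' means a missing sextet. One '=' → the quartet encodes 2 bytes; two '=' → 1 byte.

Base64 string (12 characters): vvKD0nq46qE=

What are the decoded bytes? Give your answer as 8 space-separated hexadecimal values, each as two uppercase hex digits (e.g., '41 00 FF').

After char 0 ('v'=47): chars_in_quartet=1 acc=0x2F bytes_emitted=0
After char 1 ('v'=47): chars_in_quartet=2 acc=0xBEF bytes_emitted=0
After char 2 ('K'=10): chars_in_quartet=3 acc=0x2FBCA bytes_emitted=0
After char 3 ('D'=3): chars_in_quartet=4 acc=0xBEF283 -> emit BE F2 83, reset; bytes_emitted=3
After char 4 ('0'=52): chars_in_quartet=1 acc=0x34 bytes_emitted=3
After char 5 ('n'=39): chars_in_quartet=2 acc=0xD27 bytes_emitted=3
After char 6 ('q'=42): chars_in_quartet=3 acc=0x349EA bytes_emitted=3
After char 7 ('4'=56): chars_in_quartet=4 acc=0xD27AB8 -> emit D2 7A B8, reset; bytes_emitted=6
After char 8 ('6'=58): chars_in_quartet=1 acc=0x3A bytes_emitted=6
After char 9 ('q'=42): chars_in_quartet=2 acc=0xEAA bytes_emitted=6
After char 10 ('E'=4): chars_in_quartet=3 acc=0x3AA84 bytes_emitted=6
Padding '=': partial quartet acc=0x3AA84 -> emit EA A1; bytes_emitted=8

Answer: BE F2 83 D2 7A B8 EA A1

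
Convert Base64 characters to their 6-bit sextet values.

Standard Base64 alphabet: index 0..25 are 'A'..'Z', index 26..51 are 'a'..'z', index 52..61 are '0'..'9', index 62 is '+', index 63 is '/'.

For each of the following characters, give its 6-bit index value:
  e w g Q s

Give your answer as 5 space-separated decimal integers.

Answer: 30 48 32 16 44

Derivation:
'e': a..z range, 26 + ord('e') − ord('a') = 30
'w': a..z range, 26 + ord('w') − ord('a') = 48
'g': a..z range, 26 + ord('g') − ord('a') = 32
'Q': A..Z range, ord('Q') − ord('A') = 16
's': a..z range, 26 + ord('s') − ord('a') = 44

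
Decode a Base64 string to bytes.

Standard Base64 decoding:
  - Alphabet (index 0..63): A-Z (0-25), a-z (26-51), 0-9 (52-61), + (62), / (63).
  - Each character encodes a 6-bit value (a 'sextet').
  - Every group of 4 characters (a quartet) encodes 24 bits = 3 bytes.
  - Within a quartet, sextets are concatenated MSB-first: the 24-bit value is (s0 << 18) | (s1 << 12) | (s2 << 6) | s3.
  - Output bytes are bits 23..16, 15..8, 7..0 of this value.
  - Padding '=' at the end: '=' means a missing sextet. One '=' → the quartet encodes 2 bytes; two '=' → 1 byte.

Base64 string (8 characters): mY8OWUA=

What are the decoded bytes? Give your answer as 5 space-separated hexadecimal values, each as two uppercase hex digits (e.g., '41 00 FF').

Answer: 99 8F 0E 59 40

Derivation:
After char 0 ('m'=38): chars_in_quartet=1 acc=0x26 bytes_emitted=0
After char 1 ('Y'=24): chars_in_quartet=2 acc=0x998 bytes_emitted=0
After char 2 ('8'=60): chars_in_quartet=3 acc=0x2663C bytes_emitted=0
After char 3 ('O'=14): chars_in_quartet=4 acc=0x998F0E -> emit 99 8F 0E, reset; bytes_emitted=3
After char 4 ('W'=22): chars_in_quartet=1 acc=0x16 bytes_emitted=3
After char 5 ('U'=20): chars_in_quartet=2 acc=0x594 bytes_emitted=3
After char 6 ('A'=0): chars_in_quartet=3 acc=0x16500 bytes_emitted=3
Padding '=': partial quartet acc=0x16500 -> emit 59 40; bytes_emitted=5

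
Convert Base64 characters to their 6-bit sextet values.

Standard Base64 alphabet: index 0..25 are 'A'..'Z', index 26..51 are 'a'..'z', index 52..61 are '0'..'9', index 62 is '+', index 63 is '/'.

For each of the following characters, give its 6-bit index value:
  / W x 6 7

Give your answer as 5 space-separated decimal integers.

'/': index 63
'W': A..Z range, ord('W') − ord('A') = 22
'x': a..z range, 26 + ord('x') − ord('a') = 49
'6': 0..9 range, 52 + ord('6') − ord('0') = 58
'7': 0..9 range, 52 + ord('7') − ord('0') = 59

Answer: 63 22 49 58 59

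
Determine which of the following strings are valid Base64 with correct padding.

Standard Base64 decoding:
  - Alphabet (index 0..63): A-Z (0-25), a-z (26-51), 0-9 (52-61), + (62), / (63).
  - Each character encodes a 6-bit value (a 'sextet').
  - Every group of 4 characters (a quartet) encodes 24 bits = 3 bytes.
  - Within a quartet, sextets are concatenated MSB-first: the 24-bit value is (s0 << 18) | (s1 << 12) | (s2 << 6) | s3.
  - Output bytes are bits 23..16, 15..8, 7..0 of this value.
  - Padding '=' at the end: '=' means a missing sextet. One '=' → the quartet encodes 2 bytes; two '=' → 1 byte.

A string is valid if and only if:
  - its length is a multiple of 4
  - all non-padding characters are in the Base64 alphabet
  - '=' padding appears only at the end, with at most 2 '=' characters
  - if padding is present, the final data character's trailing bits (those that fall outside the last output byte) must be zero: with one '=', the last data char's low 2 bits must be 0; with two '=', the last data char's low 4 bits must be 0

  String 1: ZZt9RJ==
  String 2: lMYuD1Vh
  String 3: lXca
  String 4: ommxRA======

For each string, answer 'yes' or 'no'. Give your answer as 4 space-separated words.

String 1: 'ZZt9RJ==' → invalid (bad trailing bits)
String 2: 'lMYuD1Vh' → valid
String 3: 'lXca' → valid
String 4: 'ommxRA======' → invalid (6 pad chars (max 2))

Answer: no yes yes no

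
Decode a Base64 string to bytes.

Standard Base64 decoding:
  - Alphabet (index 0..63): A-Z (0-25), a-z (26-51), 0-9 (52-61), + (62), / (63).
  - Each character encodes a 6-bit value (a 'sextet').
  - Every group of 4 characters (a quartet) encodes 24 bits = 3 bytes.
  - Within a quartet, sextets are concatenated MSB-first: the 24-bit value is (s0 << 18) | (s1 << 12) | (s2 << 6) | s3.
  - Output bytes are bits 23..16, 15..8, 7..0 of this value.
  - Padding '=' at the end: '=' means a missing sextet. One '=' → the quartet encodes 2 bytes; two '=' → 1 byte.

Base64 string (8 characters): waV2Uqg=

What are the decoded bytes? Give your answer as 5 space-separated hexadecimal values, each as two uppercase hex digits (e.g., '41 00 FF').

After char 0 ('w'=48): chars_in_quartet=1 acc=0x30 bytes_emitted=0
After char 1 ('a'=26): chars_in_quartet=2 acc=0xC1A bytes_emitted=0
After char 2 ('V'=21): chars_in_quartet=3 acc=0x30695 bytes_emitted=0
After char 3 ('2'=54): chars_in_quartet=4 acc=0xC1A576 -> emit C1 A5 76, reset; bytes_emitted=3
After char 4 ('U'=20): chars_in_quartet=1 acc=0x14 bytes_emitted=3
After char 5 ('q'=42): chars_in_quartet=2 acc=0x52A bytes_emitted=3
After char 6 ('g'=32): chars_in_quartet=3 acc=0x14AA0 bytes_emitted=3
Padding '=': partial quartet acc=0x14AA0 -> emit 52 A8; bytes_emitted=5

Answer: C1 A5 76 52 A8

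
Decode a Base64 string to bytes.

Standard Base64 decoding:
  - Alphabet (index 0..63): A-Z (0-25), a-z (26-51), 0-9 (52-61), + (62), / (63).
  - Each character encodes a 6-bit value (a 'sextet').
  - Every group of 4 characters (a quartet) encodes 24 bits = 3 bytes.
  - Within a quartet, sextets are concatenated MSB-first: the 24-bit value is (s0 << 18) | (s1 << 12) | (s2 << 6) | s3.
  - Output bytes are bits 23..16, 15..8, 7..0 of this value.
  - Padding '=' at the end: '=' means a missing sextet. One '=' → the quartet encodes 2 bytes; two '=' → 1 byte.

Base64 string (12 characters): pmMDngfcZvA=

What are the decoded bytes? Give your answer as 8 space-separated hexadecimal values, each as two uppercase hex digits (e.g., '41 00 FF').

After char 0 ('p'=41): chars_in_quartet=1 acc=0x29 bytes_emitted=0
After char 1 ('m'=38): chars_in_quartet=2 acc=0xA66 bytes_emitted=0
After char 2 ('M'=12): chars_in_quartet=3 acc=0x2998C bytes_emitted=0
After char 3 ('D'=3): chars_in_quartet=4 acc=0xA66303 -> emit A6 63 03, reset; bytes_emitted=3
After char 4 ('n'=39): chars_in_quartet=1 acc=0x27 bytes_emitted=3
After char 5 ('g'=32): chars_in_quartet=2 acc=0x9E0 bytes_emitted=3
After char 6 ('f'=31): chars_in_quartet=3 acc=0x2781F bytes_emitted=3
After char 7 ('c'=28): chars_in_quartet=4 acc=0x9E07DC -> emit 9E 07 DC, reset; bytes_emitted=6
After char 8 ('Z'=25): chars_in_quartet=1 acc=0x19 bytes_emitted=6
After char 9 ('v'=47): chars_in_quartet=2 acc=0x66F bytes_emitted=6
After char 10 ('A'=0): chars_in_quartet=3 acc=0x19BC0 bytes_emitted=6
Padding '=': partial quartet acc=0x19BC0 -> emit 66 F0; bytes_emitted=8

Answer: A6 63 03 9E 07 DC 66 F0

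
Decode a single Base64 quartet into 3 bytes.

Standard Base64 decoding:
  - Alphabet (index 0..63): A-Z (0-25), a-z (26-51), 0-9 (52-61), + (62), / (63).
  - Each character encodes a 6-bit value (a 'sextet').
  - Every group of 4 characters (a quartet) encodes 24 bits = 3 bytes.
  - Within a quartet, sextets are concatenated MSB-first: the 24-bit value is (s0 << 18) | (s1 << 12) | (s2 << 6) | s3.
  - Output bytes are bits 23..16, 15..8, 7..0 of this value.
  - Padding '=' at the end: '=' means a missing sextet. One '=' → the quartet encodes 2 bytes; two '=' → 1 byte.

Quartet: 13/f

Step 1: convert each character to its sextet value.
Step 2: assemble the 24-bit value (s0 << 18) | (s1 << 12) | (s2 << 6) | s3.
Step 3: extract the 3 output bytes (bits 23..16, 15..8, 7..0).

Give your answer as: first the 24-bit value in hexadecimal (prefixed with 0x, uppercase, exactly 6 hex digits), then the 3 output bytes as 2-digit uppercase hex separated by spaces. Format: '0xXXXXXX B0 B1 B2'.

Answer: 0xD77FDF D7 7F DF

Derivation:
Sextets: 1=53, 3=55, /=63, f=31
24-bit: (53<<18) | (55<<12) | (63<<6) | 31
      = 0xD40000 | 0x037000 | 0x000FC0 | 0x00001F
      = 0xD77FDF
Bytes: (v>>16)&0xFF=D7, (v>>8)&0xFF=7F, v&0xFF=DF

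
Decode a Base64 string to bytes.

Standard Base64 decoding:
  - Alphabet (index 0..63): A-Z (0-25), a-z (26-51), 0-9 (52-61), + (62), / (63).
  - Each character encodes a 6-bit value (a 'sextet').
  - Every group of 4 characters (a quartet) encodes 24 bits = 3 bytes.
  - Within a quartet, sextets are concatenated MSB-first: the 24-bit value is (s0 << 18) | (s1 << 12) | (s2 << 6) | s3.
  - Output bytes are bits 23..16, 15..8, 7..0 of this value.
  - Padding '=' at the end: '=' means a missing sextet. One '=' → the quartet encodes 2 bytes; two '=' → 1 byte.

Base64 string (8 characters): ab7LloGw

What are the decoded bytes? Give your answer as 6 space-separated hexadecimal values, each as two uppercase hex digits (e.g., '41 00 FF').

Answer: 69 BE CB 96 81 B0

Derivation:
After char 0 ('a'=26): chars_in_quartet=1 acc=0x1A bytes_emitted=0
After char 1 ('b'=27): chars_in_quartet=2 acc=0x69B bytes_emitted=0
After char 2 ('7'=59): chars_in_quartet=3 acc=0x1A6FB bytes_emitted=0
After char 3 ('L'=11): chars_in_quartet=4 acc=0x69BECB -> emit 69 BE CB, reset; bytes_emitted=3
After char 4 ('l'=37): chars_in_quartet=1 acc=0x25 bytes_emitted=3
After char 5 ('o'=40): chars_in_quartet=2 acc=0x968 bytes_emitted=3
After char 6 ('G'=6): chars_in_quartet=3 acc=0x25A06 bytes_emitted=3
After char 7 ('w'=48): chars_in_quartet=4 acc=0x9681B0 -> emit 96 81 B0, reset; bytes_emitted=6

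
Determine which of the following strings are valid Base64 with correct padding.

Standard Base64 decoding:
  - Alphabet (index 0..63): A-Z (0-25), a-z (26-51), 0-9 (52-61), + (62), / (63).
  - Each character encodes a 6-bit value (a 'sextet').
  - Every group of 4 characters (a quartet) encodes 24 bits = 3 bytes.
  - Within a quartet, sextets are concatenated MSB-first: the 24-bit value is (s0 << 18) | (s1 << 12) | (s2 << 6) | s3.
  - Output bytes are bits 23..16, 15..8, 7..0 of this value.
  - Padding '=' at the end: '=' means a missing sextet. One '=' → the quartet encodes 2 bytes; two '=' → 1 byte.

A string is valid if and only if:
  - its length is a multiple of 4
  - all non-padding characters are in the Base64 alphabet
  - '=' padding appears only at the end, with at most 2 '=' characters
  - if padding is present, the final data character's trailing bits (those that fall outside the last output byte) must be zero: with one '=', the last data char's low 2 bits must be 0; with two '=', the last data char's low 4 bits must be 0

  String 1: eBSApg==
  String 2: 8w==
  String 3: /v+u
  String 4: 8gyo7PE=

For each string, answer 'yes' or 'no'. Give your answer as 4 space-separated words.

Answer: yes yes yes yes

Derivation:
String 1: 'eBSApg==' → valid
String 2: '8w==' → valid
String 3: '/v+u' → valid
String 4: '8gyo7PE=' → valid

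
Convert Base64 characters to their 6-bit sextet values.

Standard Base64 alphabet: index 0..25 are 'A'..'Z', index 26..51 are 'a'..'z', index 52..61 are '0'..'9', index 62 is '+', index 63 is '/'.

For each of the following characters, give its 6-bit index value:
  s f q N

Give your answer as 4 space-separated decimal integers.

Answer: 44 31 42 13

Derivation:
's': a..z range, 26 + ord('s') − ord('a') = 44
'f': a..z range, 26 + ord('f') − ord('a') = 31
'q': a..z range, 26 + ord('q') − ord('a') = 42
'N': A..Z range, ord('N') − ord('A') = 13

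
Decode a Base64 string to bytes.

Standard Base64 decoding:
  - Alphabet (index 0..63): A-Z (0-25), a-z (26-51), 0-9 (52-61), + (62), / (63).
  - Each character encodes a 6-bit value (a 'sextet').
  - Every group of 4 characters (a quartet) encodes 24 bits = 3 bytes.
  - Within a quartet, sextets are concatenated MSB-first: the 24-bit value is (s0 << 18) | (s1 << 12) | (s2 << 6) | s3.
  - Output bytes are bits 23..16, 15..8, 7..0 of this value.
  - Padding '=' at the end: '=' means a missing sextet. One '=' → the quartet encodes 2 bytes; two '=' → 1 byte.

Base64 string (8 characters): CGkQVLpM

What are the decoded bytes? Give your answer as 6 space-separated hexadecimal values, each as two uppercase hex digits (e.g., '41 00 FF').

After char 0 ('C'=2): chars_in_quartet=1 acc=0x2 bytes_emitted=0
After char 1 ('G'=6): chars_in_quartet=2 acc=0x86 bytes_emitted=0
After char 2 ('k'=36): chars_in_quartet=3 acc=0x21A4 bytes_emitted=0
After char 3 ('Q'=16): chars_in_quartet=4 acc=0x86910 -> emit 08 69 10, reset; bytes_emitted=3
After char 4 ('V'=21): chars_in_quartet=1 acc=0x15 bytes_emitted=3
After char 5 ('L'=11): chars_in_quartet=2 acc=0x54B bytes_emitted=3
After char 6 ('p'=41): chars_in_quartet=3 acc=0x152E9 bytes_emitted=3
After char 7 ('M'=12): chars_in_quartet=4 acc=0x54BA4C -> emit 54 BA 4C, reset; bytes_emitted=6

Answer: 08 69 10 54 BA 4C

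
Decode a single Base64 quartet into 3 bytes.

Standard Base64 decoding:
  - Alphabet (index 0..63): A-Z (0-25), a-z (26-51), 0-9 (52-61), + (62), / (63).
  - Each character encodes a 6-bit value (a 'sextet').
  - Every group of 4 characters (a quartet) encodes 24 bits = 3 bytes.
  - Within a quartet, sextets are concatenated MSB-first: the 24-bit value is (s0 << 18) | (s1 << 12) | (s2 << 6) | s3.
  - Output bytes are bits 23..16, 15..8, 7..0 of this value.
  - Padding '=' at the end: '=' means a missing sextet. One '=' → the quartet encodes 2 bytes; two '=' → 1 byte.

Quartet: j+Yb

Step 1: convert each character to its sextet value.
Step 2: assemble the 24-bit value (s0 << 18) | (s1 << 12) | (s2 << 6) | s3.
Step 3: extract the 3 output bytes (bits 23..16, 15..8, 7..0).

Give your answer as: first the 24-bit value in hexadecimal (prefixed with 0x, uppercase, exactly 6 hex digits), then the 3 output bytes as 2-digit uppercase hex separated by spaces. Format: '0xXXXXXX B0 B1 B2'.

Answer: 0x8FE61B 8F E6 1B

Derivation:
Sextets: j=35, +=62, Y=24, b=27
24-bit: (35<<18) | (62<<12) | (24<<6) | 27
      = 0x8C0000 | 0x03E000 | 0x000600 | 0x00001B
      = 0x8FE61B
Bytes: (v>>16)&0xFF=8F, (v>>8)&0xFF=E6, v&0xFF=1B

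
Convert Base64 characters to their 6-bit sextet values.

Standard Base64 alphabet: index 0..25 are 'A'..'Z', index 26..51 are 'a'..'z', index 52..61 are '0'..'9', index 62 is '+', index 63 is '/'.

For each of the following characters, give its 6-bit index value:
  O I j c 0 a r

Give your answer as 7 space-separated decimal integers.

Answer: 14 8 35 28 52 26 43

Derivation:
'O': A..Z range, ord('O') − ord('A') = 14
'I': A..Z range, ord('I') − ord('A') = 8
'j': a..z range, 26 + ord('j') − ord('a') = 35
'c': a..z range, 26 + ord('c') − ord('a') = 28
'0': 0..9 range, 52 + ord('0') − ord('0') = 52
'a': a..z range, 26 + ord('a') − ord('a') = 26
'r': a..z range, 26 + ord('r') − ord('a') = 43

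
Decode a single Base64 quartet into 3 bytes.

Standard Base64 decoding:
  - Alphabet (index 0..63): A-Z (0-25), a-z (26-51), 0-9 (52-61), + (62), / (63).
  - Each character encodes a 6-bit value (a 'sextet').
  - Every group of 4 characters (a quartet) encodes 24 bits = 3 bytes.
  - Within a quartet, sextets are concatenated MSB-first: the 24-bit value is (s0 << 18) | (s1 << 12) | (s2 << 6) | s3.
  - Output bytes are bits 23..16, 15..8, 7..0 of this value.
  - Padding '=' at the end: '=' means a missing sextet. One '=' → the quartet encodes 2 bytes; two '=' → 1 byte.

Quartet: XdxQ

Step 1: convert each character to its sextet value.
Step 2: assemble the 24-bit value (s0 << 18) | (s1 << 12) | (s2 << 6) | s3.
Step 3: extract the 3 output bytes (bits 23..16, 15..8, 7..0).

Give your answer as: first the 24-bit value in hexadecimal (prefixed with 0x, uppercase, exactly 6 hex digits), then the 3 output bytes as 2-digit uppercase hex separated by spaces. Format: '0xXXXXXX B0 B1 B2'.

Sextets: X=23, d=29, x=49, Q=16
24-bit: (23<<18) | (29<<12) | (49<<6) | 16
      = 0x5C0000 | 0x01D000 | 0x000C40 | 0x000010
      = 0x5DDC50
Bytes: (v>>16)&0xFF=5D, (v>>8)&0xFF=DC, v&0xFF=50

Answer: 0x5DDC50 5D DC 50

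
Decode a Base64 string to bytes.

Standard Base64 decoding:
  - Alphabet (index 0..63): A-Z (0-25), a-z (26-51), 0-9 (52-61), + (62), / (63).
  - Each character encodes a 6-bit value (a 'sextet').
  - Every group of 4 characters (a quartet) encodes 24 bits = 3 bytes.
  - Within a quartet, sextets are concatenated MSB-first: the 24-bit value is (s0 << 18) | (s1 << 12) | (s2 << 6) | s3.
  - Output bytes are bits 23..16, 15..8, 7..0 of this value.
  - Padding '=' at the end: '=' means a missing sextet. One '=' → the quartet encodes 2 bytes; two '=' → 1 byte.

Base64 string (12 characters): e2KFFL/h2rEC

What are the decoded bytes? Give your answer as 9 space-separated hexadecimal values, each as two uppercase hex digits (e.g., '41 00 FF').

After char 0 ('e'=30): chars_in_quartet=1 acc=0x1E bytes_emitted=0
After char 1 ('2'=54): chars_in_quartet=2 acc=0x7B6 bytes_emitted=0
After char 2 ('K'=10): chars_in_quartet=3 acc=0x1ED8A bytes_emitted=0
After char 3 ('F'=5): chars_in_quartet=4 acc=0x7B6285 -> emit 7B 62 85, reset; bytes_emitted=3
After char 4 ('F'=5): chars_in_quartet=1 acc=0x5 bytes_emitted=3
After char 5 ('L'=11): chars_in_quartet=2 acc=0x14B bytes_emitted=3
After char 6 ('/'=63): chars_in_quartet=3 acc=0x52FF bytes_emitted=3
After char 7 ('h'=33): chars_in_quartet=4 acc=0x14BFE1 -> emit 14 BF E1, reset; bytes_emitted=6
After char 8 ('2'=54): chars_in_quartet=1 acc=0x36 bytes_emitted=6
After char 9 ('r'=43): chars_in_quartet=2 acc=0xDAB bytes_emitted=6
After char 10 ('E'=4): chars_in_quartet=3 acc=0x36AC4 bytes_emitted=6
After char 11 ('C'=2): chars_in_quartet=4 acc=0xDAB102 -> emit DA B1 02, reset; bytes_emitted=9

Answer: 7B 62 85 14 BF E1 DA B1 02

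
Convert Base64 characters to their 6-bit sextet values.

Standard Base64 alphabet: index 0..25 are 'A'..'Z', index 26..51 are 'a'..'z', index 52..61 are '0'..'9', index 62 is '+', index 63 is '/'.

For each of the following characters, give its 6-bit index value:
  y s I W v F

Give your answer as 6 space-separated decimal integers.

'y': a..z range, 26 + ord('y') − ord('a') = 50
's': a..z range, 26 + ord('s') − ord('a') = 44
'I': A..Z range, ord('I') − ord('A') = 8
'W': A..Z range, ord('W') − ord('A') = 22
'v': a..z range, 26 + ord('v') − ord('a') = 47
'F': A..Z range, ord('F') − ord('A') = 5

Answer: 50 44 8 22 47 5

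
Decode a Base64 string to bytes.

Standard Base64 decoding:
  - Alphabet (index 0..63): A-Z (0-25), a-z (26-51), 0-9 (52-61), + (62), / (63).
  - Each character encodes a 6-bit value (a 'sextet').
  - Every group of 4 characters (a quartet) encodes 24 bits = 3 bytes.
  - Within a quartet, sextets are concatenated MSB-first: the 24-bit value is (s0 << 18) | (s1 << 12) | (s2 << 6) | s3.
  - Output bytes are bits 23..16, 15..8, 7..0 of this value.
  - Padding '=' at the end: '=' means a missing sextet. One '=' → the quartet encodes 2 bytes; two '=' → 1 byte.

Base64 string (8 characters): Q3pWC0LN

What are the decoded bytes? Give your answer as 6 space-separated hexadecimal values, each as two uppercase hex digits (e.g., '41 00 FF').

Answer: 43 7A 56 0B 42 CD

Derivation:
After char 0 ('Q'=16): chars_in_quartet=1 acc=0x10 bytes_emitted=0
After char 1 ('3'=55): chars_in_quartet=2 acc=0x437 bytes_emitted=0
After char 2 ('p'=41): chars_in_quartet=3 acc=0x10DE9 bytes_emitted=0
After char 3 ('W'=22): chars_in_quartet=4 acc=0x437A56 -> emit 43 7A 56, reset; bytes_emitted=3
After char 4 ('C'=2): chars_in_quartet=1 acc=0x2 bytes_emitted=3
After char 5 ('0'=52): chars_in_quartet=2 acc=0xB4 bytes_emitted=3
After char 6 ('L'=11): chars_in_quartet=3 acc=0x2D0B bytes_emitted=3
After char 7 ('N'=13): chars_in_quartet=4 acc=0xB42CD -> emit 0B 42 CD, reset; bytes_emitted=6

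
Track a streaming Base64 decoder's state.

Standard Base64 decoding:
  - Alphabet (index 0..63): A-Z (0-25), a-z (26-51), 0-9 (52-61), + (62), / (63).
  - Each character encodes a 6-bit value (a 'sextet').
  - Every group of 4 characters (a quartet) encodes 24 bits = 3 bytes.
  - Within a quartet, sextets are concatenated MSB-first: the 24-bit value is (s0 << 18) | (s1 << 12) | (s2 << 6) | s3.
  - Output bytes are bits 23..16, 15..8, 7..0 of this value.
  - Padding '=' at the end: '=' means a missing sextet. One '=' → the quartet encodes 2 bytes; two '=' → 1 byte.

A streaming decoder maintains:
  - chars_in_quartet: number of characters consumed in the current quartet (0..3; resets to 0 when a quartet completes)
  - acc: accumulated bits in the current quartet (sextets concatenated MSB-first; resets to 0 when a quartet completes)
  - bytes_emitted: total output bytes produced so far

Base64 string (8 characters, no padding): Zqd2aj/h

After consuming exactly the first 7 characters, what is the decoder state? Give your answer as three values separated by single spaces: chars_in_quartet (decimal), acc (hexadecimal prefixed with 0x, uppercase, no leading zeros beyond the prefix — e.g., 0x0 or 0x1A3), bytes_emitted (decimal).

Answer: 3 0x1A8FF 3

Derivation:
After char 0 ('Z'=25): chars_in_quartet=1 acc=0x19 bytes_emitted=0
After char 1 ('q'=42): chars_in_quartet=2 acc=0x66A bytes_emitted=0
After char 2 ('d'=29): chars_in_quartet=3 acc=0x19A9D bytes_emitted=0
After char 3 ('2'=54): chars_in_quartet=4 acc=0x66A776 -> emit 66 A7 76, reset; bytes_emitted=3
After char 4 ('a'=26): chars_in_quartet=1 acc=0x1A bytes_emitted=3
After char 5 ('j'=35): chars_in_quartet=2 acc=0x6A3 bytes_emitted=3
After char 6 ('/'=63): chars_in_quartet=3 acc=0x1A8FF bytes_emitted=3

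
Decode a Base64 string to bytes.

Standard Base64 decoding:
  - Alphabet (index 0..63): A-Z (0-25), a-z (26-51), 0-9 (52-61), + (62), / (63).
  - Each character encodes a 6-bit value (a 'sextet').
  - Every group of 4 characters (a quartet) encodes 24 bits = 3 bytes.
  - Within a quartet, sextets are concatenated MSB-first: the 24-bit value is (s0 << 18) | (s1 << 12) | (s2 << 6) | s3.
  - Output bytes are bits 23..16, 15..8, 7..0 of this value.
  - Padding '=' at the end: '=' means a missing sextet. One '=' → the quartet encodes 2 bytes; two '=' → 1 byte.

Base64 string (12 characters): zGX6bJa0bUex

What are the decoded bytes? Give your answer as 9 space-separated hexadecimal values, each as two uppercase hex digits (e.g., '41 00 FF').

Answer: CC 65 FA 6C 96 B4 6D 47 B1

Derivation:
After char 0 ('z'=51): chars_in_quartet=1 acc=0x33 bytes_emitted=0
After char 1 ('G'=6): chars_in_quartet=2 acc=0xCC6 bytes_emitted=0
After char 2 ('X'=23): chars_in_quartet=3 acc=0x33197 bytes_emitted=0
After char 3 ('6'=58): chars_in_quartet=4 acc=0xCC65FA -> emit CC 65 FA, reset; bytes_emitted=3
After char 4 ('b'=27): chars_in_quartet=1 acc=0x1B bytes_emitted=3
After char 5 ('J'=9): chars_in_quartet=2 acc=0x6C9 bytes_emitted=3
After char 6 ('a'=26): chars_in_quartet=3 acc=0x1B25A bytes_emitted=3
After char 7 ('0'=52): chars_in_quartet=4 acc=0x6C96B4 -> emit 6C 96 B4, reset; bytes_emitted=6
After char 8 ('b'=27): chars_in_quartet=1 acc=0x1B bytes_emitted=6
After char 9 ('U'=20): chars_in_quartet=2 acc=0x6D4 bytes_emitted=6
After char 10 ('e'=30): chars_in_quartet=3 acc=0x1B51E bytes_emitted=6
After char 11 ('x'=49): chars_in_quartet=4 acc=0x6D47B1 -> emit 6D 47 B1, reset; bytes_emitted=9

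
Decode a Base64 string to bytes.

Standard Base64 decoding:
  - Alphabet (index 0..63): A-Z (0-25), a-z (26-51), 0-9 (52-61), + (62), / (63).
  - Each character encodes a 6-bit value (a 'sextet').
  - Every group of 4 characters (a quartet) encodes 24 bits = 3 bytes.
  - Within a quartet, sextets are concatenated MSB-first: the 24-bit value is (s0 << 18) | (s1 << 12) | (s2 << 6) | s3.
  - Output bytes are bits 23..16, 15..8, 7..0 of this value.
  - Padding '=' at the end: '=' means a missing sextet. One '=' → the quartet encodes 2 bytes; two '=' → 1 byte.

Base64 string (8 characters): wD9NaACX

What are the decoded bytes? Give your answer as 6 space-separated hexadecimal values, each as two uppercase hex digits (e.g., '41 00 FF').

After char 0 ('w'=48): chars_in_quartet=1 acc=0x30 bytes_emitted=0
After char 1 ('D'=3): chars_in_quartet=2 acc=0xC03 bytes_emitted=0
After char 2 ('9'=61): chars_in_quartet=3 acc=0x300FD bytes_emitted=0
After char 3 ('N'=13): chars_in_quartet=4 acc=0xC03F4D -> emit C0 3F 4D, reset; bytes_emitted=3
After char 4 ('a'=26): chars_in_quartet=1 acc=0x1A bytes_emitted=3
After char 5 ('A'=0): chars_in_quartet=2 acc=0x680 bytes_emitted=3
After char 6 ('C'=2): chars_in_quartet=3 acc=0x1A002 bytes_emitted=3
After char 7 ('X'=23): chars_in_quartet=4 acc=0x680097 -> emit 68 00 97, reset; bytes_emitted=6

Answer: C0 3F 4D 68 00 97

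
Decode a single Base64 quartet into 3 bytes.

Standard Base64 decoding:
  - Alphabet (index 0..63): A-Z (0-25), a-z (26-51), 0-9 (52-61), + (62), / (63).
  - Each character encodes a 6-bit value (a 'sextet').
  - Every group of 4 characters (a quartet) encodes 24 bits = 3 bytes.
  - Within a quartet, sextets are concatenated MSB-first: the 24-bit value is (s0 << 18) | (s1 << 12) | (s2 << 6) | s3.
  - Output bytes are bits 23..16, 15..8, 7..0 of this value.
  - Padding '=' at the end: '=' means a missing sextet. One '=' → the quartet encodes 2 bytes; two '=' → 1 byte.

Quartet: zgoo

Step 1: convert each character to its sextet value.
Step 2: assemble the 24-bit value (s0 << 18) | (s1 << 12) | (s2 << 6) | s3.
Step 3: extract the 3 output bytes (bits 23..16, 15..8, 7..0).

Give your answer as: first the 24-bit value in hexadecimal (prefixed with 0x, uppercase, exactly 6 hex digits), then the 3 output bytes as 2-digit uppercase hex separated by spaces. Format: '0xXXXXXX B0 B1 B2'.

Answer: 0xCE0A28 CE 0A 28

Derivation:
Sextets: z=51, g=32, o=40, o=40
24-bit: (51<<18) | (32<<12) | (40<<6) | 40
      = 0xCC0000 | 0x020000 | 0x000A00 | 0x000028
      = 0xCE0A28
Bytes: (v>>16)&0xFF=CE, (v>>8)&0xFF=0A, v&0xFF=28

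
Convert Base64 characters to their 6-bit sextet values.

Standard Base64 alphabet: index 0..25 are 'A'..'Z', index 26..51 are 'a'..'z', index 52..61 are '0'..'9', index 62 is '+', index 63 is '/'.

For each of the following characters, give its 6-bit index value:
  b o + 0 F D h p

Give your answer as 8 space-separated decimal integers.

'b': a..z range, 26 + ord('b') − ord('a') = 27
'o': a..z range, 26 + ord('o') − ord('a') = 40
'+': index 62
'0': 0..9 range, 52 + ord('0') − ord('0') = 52
'F': A..Z range, ord('F') − ord('A') = 5
'D': A..Z range, ord('D') − ord('A') = 3
'h': a..z range, 26 + ord('h') − ord('a') = 33
'p': a..z range, 26 + ord('p') − ord('a') = 41

Answer: 27 40 62 52 5 3 33 41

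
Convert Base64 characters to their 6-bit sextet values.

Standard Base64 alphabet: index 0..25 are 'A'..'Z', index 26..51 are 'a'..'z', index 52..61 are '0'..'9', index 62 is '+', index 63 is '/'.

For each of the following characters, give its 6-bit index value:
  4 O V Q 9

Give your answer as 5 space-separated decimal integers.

'4': 0..9 range, 52 + ord('4') − ord('0') = 56
'O': A..Z range, ord('O') − ord('A') = 14
'V': A..Z range, ord('V') − ord('A') = 21
'Q': A..Z range, ord('Q') − ord('A') = 16
'9': 0..9 range, 52 + ord('9') − ord('0') = 61

Answer: 56 14 21 16 61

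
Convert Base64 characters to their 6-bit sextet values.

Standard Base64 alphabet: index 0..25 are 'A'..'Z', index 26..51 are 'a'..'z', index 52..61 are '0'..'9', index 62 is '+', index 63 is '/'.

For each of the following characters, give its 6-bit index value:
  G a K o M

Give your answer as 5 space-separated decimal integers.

Answer: 6 26 10 40 12

Derivation:
'G': A..Z range, ord('G') − ord('A') = 6
'a': a..z range, 26 + ord('a') − ord('a') = 26
'K': A..Z range, ord('K') − ord('A') = 10
'o': a..z range, 26 + ord('o') − ord('a') = 40
'M': A..Z range, ord('M') − ord('A') = 12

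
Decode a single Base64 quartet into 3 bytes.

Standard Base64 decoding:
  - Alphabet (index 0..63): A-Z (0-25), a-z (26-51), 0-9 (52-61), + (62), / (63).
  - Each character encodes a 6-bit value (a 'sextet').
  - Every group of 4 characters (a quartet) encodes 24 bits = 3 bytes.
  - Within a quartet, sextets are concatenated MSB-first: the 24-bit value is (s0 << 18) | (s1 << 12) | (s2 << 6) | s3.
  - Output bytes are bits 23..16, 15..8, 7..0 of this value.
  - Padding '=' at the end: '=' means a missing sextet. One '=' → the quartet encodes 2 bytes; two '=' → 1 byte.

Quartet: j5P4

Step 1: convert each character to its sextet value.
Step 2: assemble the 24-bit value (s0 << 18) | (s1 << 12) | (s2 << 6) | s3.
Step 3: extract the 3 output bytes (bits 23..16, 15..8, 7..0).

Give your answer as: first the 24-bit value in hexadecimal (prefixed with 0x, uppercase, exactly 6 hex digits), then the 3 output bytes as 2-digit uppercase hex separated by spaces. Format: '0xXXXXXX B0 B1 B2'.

Sextets: j=35, 5=57, P=15, 4=56
24-bit: (35<<18) | (57<<12) | (15<<6) | 56
      = 0x8C0000 | 0x039000 | 0x0003C0 | 0x000038
      = 0x8F93F8
Bytes: (v>>16)&0xFF=8F, (v>>8)&0xFF=93, v&0xFF=F8

Answer: 0x8F93F8 8F 93 F8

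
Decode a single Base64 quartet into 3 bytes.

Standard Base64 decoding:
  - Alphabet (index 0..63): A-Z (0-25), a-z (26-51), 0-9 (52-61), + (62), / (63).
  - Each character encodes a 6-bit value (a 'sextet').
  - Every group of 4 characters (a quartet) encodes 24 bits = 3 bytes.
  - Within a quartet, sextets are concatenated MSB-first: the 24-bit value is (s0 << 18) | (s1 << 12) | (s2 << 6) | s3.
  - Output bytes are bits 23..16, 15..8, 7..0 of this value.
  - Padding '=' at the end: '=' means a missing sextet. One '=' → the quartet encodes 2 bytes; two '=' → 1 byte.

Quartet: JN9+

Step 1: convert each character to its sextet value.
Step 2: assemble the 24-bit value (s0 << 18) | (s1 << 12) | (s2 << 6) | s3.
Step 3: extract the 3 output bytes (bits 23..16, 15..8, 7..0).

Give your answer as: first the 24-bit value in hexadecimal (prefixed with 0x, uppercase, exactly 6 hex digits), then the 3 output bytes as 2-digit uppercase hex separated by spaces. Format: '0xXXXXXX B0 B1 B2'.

Answer: 0x24DF7E 24 DF 7E

Derivation:
Sextets: J=9, N=13, 9=61, +=62
24-bit: (9<<18) | (13<<12) | (61<<6) | 62
      = 0x240000 | 0x00D000 | 0x000F40 | 0x00003E
      = 0x24DF7E
Bytes: (v>>16)&0xFF=24, (v>>8)&0xFF=DF, v&0xFF=7E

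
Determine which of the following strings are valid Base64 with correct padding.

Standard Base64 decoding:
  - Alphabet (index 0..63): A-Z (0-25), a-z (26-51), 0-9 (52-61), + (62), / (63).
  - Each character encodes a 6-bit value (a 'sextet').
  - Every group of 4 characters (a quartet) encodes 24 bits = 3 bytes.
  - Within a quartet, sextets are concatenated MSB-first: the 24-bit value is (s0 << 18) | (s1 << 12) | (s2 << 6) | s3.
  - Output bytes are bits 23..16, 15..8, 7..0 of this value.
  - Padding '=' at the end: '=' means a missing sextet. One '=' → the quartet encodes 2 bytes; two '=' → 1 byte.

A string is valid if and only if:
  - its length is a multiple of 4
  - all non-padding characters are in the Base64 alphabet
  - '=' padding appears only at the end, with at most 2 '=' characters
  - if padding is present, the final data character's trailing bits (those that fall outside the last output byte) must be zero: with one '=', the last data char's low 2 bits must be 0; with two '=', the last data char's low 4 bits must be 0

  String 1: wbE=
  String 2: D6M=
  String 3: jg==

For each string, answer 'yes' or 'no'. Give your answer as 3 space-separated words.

Answer: yes yes yes

Derivation:
String 1: 'wbE=' → valid
String 2: 'D6M=' → valid
String 3: 'jg==' → valid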